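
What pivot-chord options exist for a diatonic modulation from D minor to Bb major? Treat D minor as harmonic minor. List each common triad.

Triads in D minor (harmonic minor): D minor (i), E diminished (ii°), F augmented (III+), G minor (iv), A major (V), Bb major (VI), C# diminished (vii°).
Triads in Bb major: Bb major (I), C minor (ii), D minor (iii), Eb major (IV), F major (V), G minor (vi), A diminished (vii°).
Shared triads with their functions: D minor (i in D minor, iii in Bb major); G minor (iv in D minor, vi in Bb major); Bb major (VI in D minor, I in Bb major).

Dm, Gm, Bb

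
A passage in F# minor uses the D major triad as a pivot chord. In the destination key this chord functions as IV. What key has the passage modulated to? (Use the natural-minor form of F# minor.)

The numeral IV denotes a major triad on scale degree 4. With D on degree 4, the tonic of the new key is A.
Degree 4 carries a major triad in major keys, so the destination is A major.
Check: the diatonic triads of A major are A (I), Bm (ii), C#m (iii), D (IV), E (V), F#m (vi), G#dim (vii°) — D major is indeed IV.

A major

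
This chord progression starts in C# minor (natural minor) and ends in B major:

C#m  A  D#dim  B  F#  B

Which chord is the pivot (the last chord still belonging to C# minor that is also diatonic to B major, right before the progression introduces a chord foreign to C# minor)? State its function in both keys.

Chords diatonic to C# minor: C#m, D#dim, E, F#m, G#m, A, B.
Reading the progression, the first chord not in that set is F#, so the modulation leaves C# minor there.
The chord immediately before F# is B, which is diatonic to both keys: VII in C# minor and I in B major.

B — VII in C# minor, I in B major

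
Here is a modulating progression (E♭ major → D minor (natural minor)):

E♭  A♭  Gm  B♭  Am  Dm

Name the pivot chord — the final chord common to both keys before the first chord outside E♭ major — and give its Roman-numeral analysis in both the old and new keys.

Chords diatonic to E♭ major: E♭, Fm, Gm, A♭, B♭, Cm, Ddim.
Reading the progression, the first chord not in that set is Am, so the modulation leaves E♭ major there.
The chord immediately before Am is B♭, which is diatonic to both keys: V in E♭ major and VI in D minor.

B♭ — V in E♭ major, VI in D minor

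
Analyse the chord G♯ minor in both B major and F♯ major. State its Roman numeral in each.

vi in B major; ii in F♯ major

The scale of B major is B C♯ D♯ E F♯ G♯ A♯; G♯ is degree 6, and the triad built there (G♯-B-D♯) is minor, so it is vi.
The scale of F♯ major is F♯ G♯ A♯ B C♯ D♯ E♯; G♯ is degree 2, and the triad built there (G♯-B-D♯) is minor, so it is ii.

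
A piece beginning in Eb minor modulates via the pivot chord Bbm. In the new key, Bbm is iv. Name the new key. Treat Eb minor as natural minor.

F minor

The numeral iv denotes a minor triad on scale degree 4. With Bb on degree 4, the tonic of the new key is F.
Degree 4 carries a minor triad in minor keys, so the destination is F minor.
Check: the diatonic triads of F minor (natural minor) are Fm (i), Gdim (ii°), Ab (III), Bbm (iv), Cm (v), Db (VI), Eb (VII) — Bbm is indeed iv.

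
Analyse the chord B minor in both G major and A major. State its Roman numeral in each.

iii in G major; ii in A major

The scale of G major is G A B C D E F♯; B is degree 3, and the triad built there (B-D-F♯) is minor, so it is iii.
The scale of A major is A B C♯ D E F♯ G♯; B is degree 2, and the triad built there (B-D-F♯) is minor, so it is ii.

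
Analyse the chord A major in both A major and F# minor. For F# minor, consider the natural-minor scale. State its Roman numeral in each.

I in A major; III in F# minor

The scale of A major is A B C# D E F# G#; A is degree 1, and the triad built there (A-C#-E) is major, so it is I.
The scale of F# minor (natural minor) is F# G# A B C# D E; A is degree 3, and the triad built there (A-C#-E) is major, so it is III.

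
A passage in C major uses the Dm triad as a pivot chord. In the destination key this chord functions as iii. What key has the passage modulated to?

The numeral iii denotes a minor triad on scale degree 3. With D on degree 3, the tonic of the new key is B♭.
Degree 3 carries a minor triad in major keys, so the destination is B♭ major.
Check: the diatonic triads of B♭ major are B♭ (I), Cm (ii), Dm (iii), E♭ (IV), F (V), Gm (vi), Adim (vii°) — Dm is indeed iii.

B♭ major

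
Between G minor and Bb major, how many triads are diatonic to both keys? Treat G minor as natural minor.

Diatonic triads of G minor (natural minor): G minor (i), A diminished (ii°), Bb major (III), C minor (iv), D minor (v), Eb major (VI), F major (VII).
Diatonic triads of Bb major: Bb major (I), C minor (ii), D minor (iii), Eb major (IV), F major (V), G minor (vi), A diminished (vii°).
Matching root and quality in both lists: G minor, A diminished, Bb major, C minor, D minor, Eb major, F major.
That gives 7 common triads.

7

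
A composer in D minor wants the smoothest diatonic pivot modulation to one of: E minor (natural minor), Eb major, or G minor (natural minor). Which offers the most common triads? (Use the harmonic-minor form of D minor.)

G minor

Triads of D minor (harmonic minor): D minor (i), E diminished (ii°), F augmented (III+), G minor (iv), A major (V), Bb major (VI), C# diminished (vii°).
E minor (natural minor) shares 0: none.
Eb major shares 2: Gm, Bb.
G minor (natural minor) shares 3: Dm, Gm, Bb.
The most common triads (3) are shared with G minor.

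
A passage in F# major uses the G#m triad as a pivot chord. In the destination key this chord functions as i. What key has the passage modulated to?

The numeral i denotes a minor triad on scale degree 1. With G# on degree 1, the tonic of the new key is G#.
Degree 1 carries a minor triad in minor keys, so the destination is G# minor.
Check: the diatonic triads of G# minor (natural minor) are G#m (i), A#dim (ii°), B (III), C#m (iv), D#m (v), E (VI), F# (VII) — G#m is indeed i.

G# minor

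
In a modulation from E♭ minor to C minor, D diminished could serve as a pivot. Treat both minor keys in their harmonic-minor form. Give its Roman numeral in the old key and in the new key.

vii° in E♭ minor; ii° in C minor

The scale of E♭ minor (harmonic minor) is E♭ F G♭ A♭ B♭ C♭ D; D is degree 7, and the triad built there (D-F-A♭) is diminished, so it is vii°.
The scale of C minor (harmonic minor) is C D E♭ F G A♭ B; D is degree 2, and the triad built there (D-F-A♭) is diminished, so it is ii°.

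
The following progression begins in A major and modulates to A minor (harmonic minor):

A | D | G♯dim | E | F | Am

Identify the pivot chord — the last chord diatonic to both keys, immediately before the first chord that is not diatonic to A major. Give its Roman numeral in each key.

Chords diatonic to A major: A, Bm, C♯m, D, E, F♯m, G♯dim.
Reading the progression, the first chord not in that set is F, so the modulation leaves A major there.
The chord immediately before F is E, which is diatonic to both keys: V in A major and V in A minor.

E — V in A major, V in A minor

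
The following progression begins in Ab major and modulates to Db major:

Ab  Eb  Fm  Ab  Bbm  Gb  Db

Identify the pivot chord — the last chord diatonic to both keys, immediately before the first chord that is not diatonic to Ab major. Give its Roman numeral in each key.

Bbm — ii in Ab major, vi in Db major

Chords diatonic to Ab major: Ab, Bbm, Cm, Db, Eb, Fm, Gdim.
Reading the progression, the first chord not in that set is Gb, so the modulation leaves Ab major there.
The chord immediately before Gb is Bbm, which is diatonic to both keys: ii in Ab major and vi in Db major.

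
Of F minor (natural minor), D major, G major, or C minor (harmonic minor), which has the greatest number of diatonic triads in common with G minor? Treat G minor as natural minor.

Triads of G minor (natural minor): G minor (i), A diminished (ii°), Bb major (III), C minor (iv), D minor (v), Eb major (VI), F major (VII).
F minor (natural minor) shares 2: Cm, Eb.
D major shares 0: none.
G major shares 0: none.
C minor (harmonic minor) shares 1: Cm.
The most common triads (2) are shared with F minor.

F minor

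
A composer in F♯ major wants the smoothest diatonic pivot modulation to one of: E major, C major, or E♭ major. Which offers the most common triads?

Triads of F♯ major: F♯ major (I), G♯ minor (ii), A♯ minor (iii), B major (IV), C♯ major (V), D♯ minor (vi), E♯ diminished (vii°).
E major shares 2: G♯m, B.
C major shares 0: none.
E♭ major shares 0: none.
The most common triads (2) are shared with E major.

E major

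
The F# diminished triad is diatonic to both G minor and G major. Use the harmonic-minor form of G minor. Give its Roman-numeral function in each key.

The scale of G minor (harmonic minor) is G A Bb C D Eb F#; F# is degree 7, and the triad built there (F#-A-C) is diminished, so it is vii°.
The scale of G major is G A B C D E F#; F# is degree 7, and the triad built there (F#-A-C) is diminished, so it is vii°.

vii° in G minor; vii° in G major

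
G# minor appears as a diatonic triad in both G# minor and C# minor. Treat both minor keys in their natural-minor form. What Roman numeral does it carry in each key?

i in G# minor; v in C# minor

The scale of G# minor (natural minor) is G# A# B C# D# E F#; G# is degree 1, and the triad built there (G#-B-D#) is minor, so it is i.
The scale of C# minor (natural minor) is C# D# E F# G# A B; G# is degree 5, and the triad built there (G#-B-D#) is minor, so it is v.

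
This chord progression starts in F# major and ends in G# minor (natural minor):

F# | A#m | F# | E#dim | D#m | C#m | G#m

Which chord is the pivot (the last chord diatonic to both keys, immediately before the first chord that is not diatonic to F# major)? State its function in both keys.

Chords diatonic to F# major: F#, G#m, A#m, B, C#, D#m, E#dim.
Reading the progression, the first chord not in that set is C#m, so the modulation leaves F# major there.
The chord immediately before C#m is D#m, which is diatonic to both keys: vi in F# major and v in G# minor.

D#m — vi in F# major, v in G# minor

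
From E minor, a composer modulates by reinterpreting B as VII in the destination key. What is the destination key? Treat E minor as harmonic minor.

The numeral VII denotes a major triad on scale degree 7. With B on degree 7, the tonic of the new key is C#.
Degree 7 carries a major triad in natural-minor keys, so the destination is C# minor.
Check: the diatonic triads of C# minor (natural minor) are C#m (i), D#dim (ii°), E (III), F#m (iv), G#m (v), A (VI), B (VII) — B is indeed VII.

C# minor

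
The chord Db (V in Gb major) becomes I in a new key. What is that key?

Db major

The numeral I denotes a major triad on scale degree 1. With Db on degree 1, the tonic of the new key is Db.
Degree 1 carries a major triad in major keys, so the destination is Db major.
Check: the diatonic triads of Db major are Db (I), Ebm (ii), Fm (iii), Gb (IV), Ab (V), Bbm (vi), Cdim (vii°) — Db is indeed I.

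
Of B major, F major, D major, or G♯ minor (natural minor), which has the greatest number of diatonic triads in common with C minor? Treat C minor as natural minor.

F major

Triads of C minor (natural minor): Cm (i), Ddim (ii°), E♭ (III), Fm (iv), Gm (v), A♭ (VI), B♭ (VII).
B major shares 0: none.
F major shares 2: Gm, B♭.
D major shares 0: none.
G♯ minor (natural minor) shares 0: none.
The most common triads (2) are shared with F major.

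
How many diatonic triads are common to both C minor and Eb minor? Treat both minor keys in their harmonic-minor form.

1

Diatonic triads of C minor (harmonic minor): Cm (i), Ddim (ii°), Ebaug (III+), Fm (iv), G (V), Ab (VI), Bdim (vii°).
Diatonic triads of Eb minor (harmonic minor): Ebm (i), Fdim (ii°), Gbaug (III+), Abm (iv), Bb (V), Cb (VI), Ddim (vii°).
Matching root and quality in both lists: Ddim.
That gives 1 common triad.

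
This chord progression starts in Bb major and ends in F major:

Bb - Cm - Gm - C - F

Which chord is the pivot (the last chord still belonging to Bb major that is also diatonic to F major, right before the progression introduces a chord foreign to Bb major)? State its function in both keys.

Chords diatonic to Bb major: Bb, Cm, Dm, Eb, F, Gm, Adim.
Reading the progression, the first chord not in that set is C, so the modulation leaves Bb major there.
The chord immediately before C is Gm, which is diatonic to both keys: vi in Bb major and ii in F major.

Gm — vi in Bb major, ii in F major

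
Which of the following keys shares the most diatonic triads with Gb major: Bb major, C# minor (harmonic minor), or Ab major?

Ab major

Triads of Gb major: Gb major (I), Ab minor (ii), Bb minor (iii), Cb major (IV), Db major (V), Eb minor (vi), F diminished (vii°).
Bb major shares 0: none.
C# minor (harmonic minor) shares 0: none.
Ab major shares 2: Bbm, Db.
The most common triads (2) are shared with Ab major.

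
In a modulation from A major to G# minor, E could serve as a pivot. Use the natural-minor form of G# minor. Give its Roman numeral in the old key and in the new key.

The scale of A major is A B C# D E F# G#; E is degree 5, and the triad built there (E-G#-B) is major, so it is V.
The scale of G# minor (natural minor) is G# A# B C# D# E F#; E is degree 6, and the triad built there (E-G#-B) is major, so it is VI.

V in A major; VI in G# minor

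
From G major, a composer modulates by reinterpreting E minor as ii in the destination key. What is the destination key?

The numeral ii denotes a minor triad on scale degree 2. With E on degree 2, the tonic of the new key is D.
Degree 2 carries a minor triad in major keys, so the destination is D major.
Check: the diatonic triads of D major are D (I), Em (ii), F#m (iii), G (IV), A (V), Bm (vi), C#dim (vii°) — E minor is indeed ii.

D major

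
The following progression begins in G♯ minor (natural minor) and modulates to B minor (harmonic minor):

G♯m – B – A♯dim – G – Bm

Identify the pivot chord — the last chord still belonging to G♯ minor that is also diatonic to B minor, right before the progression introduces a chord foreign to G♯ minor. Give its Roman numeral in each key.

Chords diatonic to G♯ minor: G♯m, A♯dim, B, C♯m, D♯m, E, F♯.
Reading the progression, the first chord not in that set is G, so the modulation leaves G♯ minor there.
The chord immediately before G is A♯dim, which is diatonic to both keys: ii° in G♯ minor and vii° in B minor.

A♯dim — ii° in G♯ minor, vii° in B minor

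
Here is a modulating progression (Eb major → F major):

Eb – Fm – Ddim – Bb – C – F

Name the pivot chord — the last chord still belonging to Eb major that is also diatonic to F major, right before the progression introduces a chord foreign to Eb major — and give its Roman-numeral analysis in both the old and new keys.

Chords diatonic to Eb major: Eb, Fm, Gm, Ab, Bb, Cm, Ddim.
Reading the progression, the first chord not in that set is C, so the modulation leaves Eb major there.
The chord immediately before C is Bb, which is diatonic to both keys: V in Eb major and IV in F major.

Bb — V in Eb major, IV in F major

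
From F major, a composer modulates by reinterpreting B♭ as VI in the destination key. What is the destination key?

The numeral VI denotes a major triad on scale degree 6. With B♭ on degree 6, the tonic of the new key is D.
Degree 6 carries a major triad in minor keys, so the destination is D minor.
Check: the diatonic triads of D minor (natural minor) are Dm (i), Edim (ii°), F (III), Gm (iv), Am (v), B♭ (VI), C (VII) — B♭ is indeed VI.

D minor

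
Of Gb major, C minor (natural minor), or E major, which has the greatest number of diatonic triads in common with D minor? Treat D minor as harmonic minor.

C minor

Triads of D minor (harmonic minor): Dm (i), Edim (ii°), Faug (III+), Gm (iv), A (V), Bb (VI), C#dim (vii°).
Gb major shares 0: none.
C minor (natural minor) shares 2: Gm, Bb.
E major shares 1: A.
The most common triads (2) are shared with C minor.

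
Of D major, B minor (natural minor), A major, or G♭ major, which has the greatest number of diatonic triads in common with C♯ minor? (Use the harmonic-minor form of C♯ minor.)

Triads of C♯ minor (harmonic minor): C♯ minor (i), D♯ diminished (ii°), E augmented (III+), F♯ minor (iv), G♯ major (V), A major (VI), B♯ diminished (vii°).
D major shares 2: F♯m, A.
B minor (natural minor) shares 2: F♯m, A.
A major shares 3: C♯m, F♯m, A.
G♭ major shares 0: none.
The most common triads (3) are shared with A major.

A major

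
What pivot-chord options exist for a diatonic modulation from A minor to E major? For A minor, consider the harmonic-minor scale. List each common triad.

Triads in A minor (harmonic minor): Am (i), Bdim (ii°), Caug (III+), Dm (iv), E (V), F (VI), G#dim (vii°).
Triads in E major: E (I), F#m (ii), G#m (iii), A (IV), B (V), C#m (vi), D#dim (vii°).
Shared triads with their functions: E (V in A minor, I in E major).

E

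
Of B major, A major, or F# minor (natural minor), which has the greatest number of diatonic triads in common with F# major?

Triads of F# major: F# major (I), G# minor (ii), A# minor (iii), B major (IV), C# major (V), D# minor (vi), E# diminished (vii°).
B major shares 4: F#, G#m, B, D#m.
A major shares 0: none.
F# minor (natural minor) shares 0: none.
The most common triads (4) are shared with B major.

B major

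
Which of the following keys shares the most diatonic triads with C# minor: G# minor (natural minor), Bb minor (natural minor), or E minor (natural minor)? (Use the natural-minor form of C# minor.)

Triads of C# minor (natural minor): C# minor (i), D# diminished (ii°), E major (III), F# minor (iv), G# minor (v), A major (VI), B major (VII).
G# minor (natural minor) shares 4: C#m, E, G#m, B.
Bb minor (natural minor) shares 0: none.
E minor (natural minor) shares 0: none.
The most common triads (4) are shared with G# minor.

G# minor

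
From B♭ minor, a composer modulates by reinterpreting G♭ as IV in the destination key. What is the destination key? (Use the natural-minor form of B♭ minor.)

The numeral IV denotes a major triad on scale degree 4. With G♭ on degree 4, the tonic of the new key is D♭.
Degree 4 carries a major triad in major keys, so the destination is D♭ major.
Check: the diatonic triads of D♭ major are D♭ (I), E♭m (ii), Fm (iii), G♭ (IV), A♭ (V), B♭m (vi), Cdim (vii°) — G♭ is indeed IV.

D♭ major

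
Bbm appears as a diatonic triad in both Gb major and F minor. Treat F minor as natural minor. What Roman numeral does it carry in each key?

iii in Gb major; iv in F minor

The scale of Gb major is Gb Ab Bb Cb Db Eb F; Bb is degree 3, and the triad built there (Bb-Db-F) is minor, so it is iii.
The scale of F minor (natural minor) is F G Ab Bb C Db Eb; Bb is degree 4, and the triad built there (Bb-Db-F) is minor, so it is iv.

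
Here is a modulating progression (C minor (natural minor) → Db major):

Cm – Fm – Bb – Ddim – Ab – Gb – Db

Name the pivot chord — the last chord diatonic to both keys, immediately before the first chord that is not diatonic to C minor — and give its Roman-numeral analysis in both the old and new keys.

Chords diatonic to C minor: Cm, Ddim, Eb, Fm, Gm, Ab, Bb.
Reading the progression, the first chord not in that set is Gb, so the modulation leaves C minor there.
The chord immediately before Gb is Ab, which is diatonic to both keys: VI in C minor and V in Db major.

Ab — VI in C minor, V in Db major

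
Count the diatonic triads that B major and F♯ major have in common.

4

Diatonic triads of B major: B (I), C♯m (ii), D♯m (iii), E (IV), F♯ (V), G♯m (vi), A♯dim (vii°).
Diatonic triads of F♯ major: F♯ (I), G♯m (ii), A♯m (iii), B (IV), C♯ (V), D♯m (vi), E♯dim (vii°).
Matching root and quality in both lists: B, D♯m, F♯, G♯m.
That gives 4 common triads.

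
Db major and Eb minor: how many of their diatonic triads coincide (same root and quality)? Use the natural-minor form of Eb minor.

4

Diatonic triads of Db major: Db major (I), Eb minor (ii), F minor (iii), Gb major (IV), Ab major (V), Bb minor (vi), C diminished (vii°).
Diatonic triads of Eb minor (natural minor): Eb minor (i), F diminished (ii°), Gb major (III), Ab minor (iv), Bb minor (v), Cb major (VI), Db major (VII).
Matching root and quality in both lists: Db major, Eb minor, Gb major, Bb minor.
That gives 4 common triads.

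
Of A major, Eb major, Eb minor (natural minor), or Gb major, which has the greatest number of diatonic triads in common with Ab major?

Eb major

Triads of Ab major: Ab major (I), Bb minor (ii), C minor (iii), Db major (IV), Eb major (V), F minor (vi), G diminished (vii°).
A major shares 0: none.
Eb major shares 4: Ab, Cm, Eb, Fm.
Eb minor (natural minor) shares 2: Bbm, Db.
Gb major shares 2: Bbm, Db.
The most common triads (4) are shared with Eb major.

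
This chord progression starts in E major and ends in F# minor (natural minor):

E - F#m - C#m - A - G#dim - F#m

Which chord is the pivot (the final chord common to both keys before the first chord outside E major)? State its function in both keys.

Chords diatonic to E major: E, F#m, G#m, A, B, C#m, D#dim.
Reading the progression, the first chord not in that set is G#dim, so the modulation leaves E major there.
The chord immediately before G#dim is A, which is diatonic to both keys: IV in E major and III in F# minor.

A — IV in E major, III in F# minor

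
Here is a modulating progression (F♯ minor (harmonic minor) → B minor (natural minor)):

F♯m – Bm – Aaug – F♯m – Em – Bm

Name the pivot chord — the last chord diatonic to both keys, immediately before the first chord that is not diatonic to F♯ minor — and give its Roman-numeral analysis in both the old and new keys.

Chords diatonic to F♯ minor: F♯m, G♯dim, Aaug, Bm, C♯, D, E♯dim.
Reading the progression, the first chord not in that set is Em, so the modulation leaves F♯ minor there.
The chord immediately before Em is F♯m, which is diatonic to both keys: i in F♯ minor and v in B minor.

F♯m — i in F♯ minor, v in B minor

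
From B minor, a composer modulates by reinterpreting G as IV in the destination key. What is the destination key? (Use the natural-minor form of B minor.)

D major

The numeral IV denotes a major triad on scale degree 4. With G on degree 4, the tonic of the new key is D.
Degree 4 carries a major triad in major keys, so the destination is D major.
Check: the diatonic triads of D major are D (I), Em (ii), F#m (iii), G (IV), A (V), Bm (vi), C#dim (vii°) — G is indeed IV.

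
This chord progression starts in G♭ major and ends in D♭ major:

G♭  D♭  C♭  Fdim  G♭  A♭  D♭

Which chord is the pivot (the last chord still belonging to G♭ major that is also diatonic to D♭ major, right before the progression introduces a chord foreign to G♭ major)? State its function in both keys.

G♭ — I in G♭ major, IV in D♭ major

Chords diatonic to G♭ major: G♭, A♭m, B♭m, C♭, D♭, E♭m, Fdim.
Reading the progression, the first chord not in that set is A♭, so the modulation leaves G♭ major there.
The chord immediately before A♭ is G♭, which is diatonic to both keys: I in G♭ major and IV in D♭ major.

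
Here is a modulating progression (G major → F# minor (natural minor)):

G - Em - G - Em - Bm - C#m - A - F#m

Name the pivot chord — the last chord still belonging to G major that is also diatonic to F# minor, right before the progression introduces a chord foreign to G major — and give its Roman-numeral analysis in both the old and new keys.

Chords diatonic to G major: G, Am, Bm, C, D, Em, F#dim.
Reading the progression, the first chord not in that set is C#m, so the modulation leaves G major there.
The chord immediately before C#m is Bm, which is diatonic to both keys: iii in G major and iv in F# minor.

Bm — iii in G major, iv in F# minor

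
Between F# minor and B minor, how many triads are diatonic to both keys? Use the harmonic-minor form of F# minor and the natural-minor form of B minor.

Diatonic triads of F# minor (harmonic minor): F#m (i), G#dim (ii°), Aaug (III+), Bm (iv), C# (V), D (VI), E#dim (vii°).
Diatonic triads of B minor (natural minor): Bm (i), C#dim (ii°), D (III), Em (iv), F#m (v), G (VI), A (VII).
Matching root and quality in both lists: F#m, Bm, D.
That gives 3 common triads.

3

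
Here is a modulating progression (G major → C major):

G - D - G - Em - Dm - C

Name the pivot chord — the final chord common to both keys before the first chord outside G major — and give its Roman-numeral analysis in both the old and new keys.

Em — vi in G major, iii in C major

Chords diatonic to G major: G, Am, Bm, C, D, Em, F#dim.
Reading the progression, the first chord not in that set is Dm, so the modulation leaves G major there.
The chord immediately before Dm is Em, which is diatonic to both keys: vi in G major and iii in C major.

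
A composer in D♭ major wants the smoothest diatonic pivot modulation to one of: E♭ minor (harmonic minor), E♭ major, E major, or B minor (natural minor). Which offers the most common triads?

E♭ major

Triads of D♭ major: D♭ (I), E♭m (ii), Fm (iii), G♭ (IV), A♭ (V), B♭m (vi), Cdim (vii°).
E♭ minor (harmonic minor) shares 1: E♭m.
E♭ major shares 2: Fm, A♭.
E major shares 0: none.
B minor (natural minor) shares 0: none.
The most common triads (2) are shared with E♭ major.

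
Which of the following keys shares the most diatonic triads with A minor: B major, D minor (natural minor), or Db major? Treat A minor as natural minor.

Triads of A minor (natural minor): A minor (i), B diminished (ii°), C major (III), D minor (iv), E minor (v), F major (VI), G major (VII).
B major shares 0: none.
D minor (natural minor) shares 4: Am, C, Dm, F.
Db major shares 0: none.
The most common triads (4) are shared with D minor.

D minor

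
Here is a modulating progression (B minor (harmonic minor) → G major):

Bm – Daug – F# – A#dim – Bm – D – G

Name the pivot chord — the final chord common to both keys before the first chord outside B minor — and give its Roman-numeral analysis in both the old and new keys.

Bm — i in B minor, iii in G major

Chords diatonic to B minor: Bm, C#dim, Daug, Em, F#, G, A#dim.
Reading the progression, the first chord not in that set is D, so the modulation leaves B minor there.
The chord immediately before D is Bm, which is diatonic to both keys: i in B minor and iii in G major.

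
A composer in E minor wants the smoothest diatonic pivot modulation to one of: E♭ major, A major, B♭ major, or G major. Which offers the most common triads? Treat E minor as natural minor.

G major

Triads of E minor (natural minor): Em (i), F♯dim (ii°), G (III), Am (iv), Bm (v), C (VI), D (VII).
E♭ major shares 0: none.
A major shares 2: Bm, D.
B♭ major shares 0: none.
G major shares 7: Em, F♯dim, G, Am, Bm, C, D.
The most common triads (7) are shared with G major.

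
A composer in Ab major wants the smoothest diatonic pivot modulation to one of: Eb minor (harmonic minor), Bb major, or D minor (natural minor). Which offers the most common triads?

Triads of Ab major: Ab (I), Bbm (ii), Cm (iii), Db (IV), Eb (V), Fm (vi), Gdim (vii°).
Eb minor (harmonic minor) shares 0: none.
Bb major shares 2: Cm, Eb.
D minor (natural minor) shares 0: none.
The most common triads (2) are shared with Bb major.

Bb major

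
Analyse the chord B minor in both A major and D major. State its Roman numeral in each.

ii in A major; vi in D major

The scale of A major is A B C# D E F# G#; B is degree 2, and the triad built there (B-D-F#) is minor, so it is ii.
The scale of D major is D E F# G A B C#; B is degree 6, and the triad built there (B-D-F#) is minor, so it is vi.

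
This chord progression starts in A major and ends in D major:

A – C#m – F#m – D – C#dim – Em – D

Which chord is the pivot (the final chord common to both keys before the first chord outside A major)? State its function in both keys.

D — IV in A major, I in D major

Chords diatonic to A major: A, Bm, C#m, D, E, F#m, G#dim.
Reading the progression, the first chord not in that set is C#dim, so the modulation leaves A major there.
The chord immediately before C#dim is D, which is diatonic to both keys: IV in A major and I in D major.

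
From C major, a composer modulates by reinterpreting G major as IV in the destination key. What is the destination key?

D major

The numeral IV denotes a major triad on scale degree 4. With G on degree 4, the tonic of the new key is D.
Degree 4 carries a major triad in major keys, so the destination is D major.
Check: the diatonic triads of D major are D (I), Em (ii), F#m (iii), G (IV), A (V), Bm (vi), C#dim (vii°) — G major is indeed IV.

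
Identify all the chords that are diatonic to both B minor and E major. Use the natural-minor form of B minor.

Triads in B minor (natural minor): Bm (i), C♯dim (ii°), D (III), Em (iv), F♯m (v), G (VI), A (VII).
Triads in E major: E (I), F♯m (ii), G♯m (iii), A (IV), B (V), C♯m (vi), D♯dim (vii°).
Shared triads with their functions: F♯m (v in B minor, ii in E major); A (VII in B minor, IV in E major).

F♯m, A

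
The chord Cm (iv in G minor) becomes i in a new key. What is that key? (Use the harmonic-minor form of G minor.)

The numeral i denotes a minor triad on scale degree 1. With C on degree 1, the tonic of the new key is C.
Degree 1 carries a minor triad in minor keys, so the destination is C minor.
Check: the diatonic triads of C minor (natural minor) are Cm (i), Ddim (ii°), Eb (III), Fm (iv), Gm (v), Ab (VI), Bb (VII) — Cm is indeed i.

C minor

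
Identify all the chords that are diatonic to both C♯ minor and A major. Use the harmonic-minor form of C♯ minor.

C♯m, F♯m, A

Triads in C♯ minor (harmonic minor): C♯ minor (i), D♯ diminished (ii°), E augmented (III+), F♯ minor (iv), G♯ major (V), A major (VI), B♯ diminished (vii°).
Triads in A major: A major (I), B minor (ii), C♯ minor (iii), D major (IV), E major (V), F♯ minor (vi), G♯ diminished (vii°).
Shared triads with their functions: C♯ minor (i in C♯ minor, iii in A major); F♯ minor (iv in C♯ minor, vi in A major); A major (VI in C♯ minor, I in A major).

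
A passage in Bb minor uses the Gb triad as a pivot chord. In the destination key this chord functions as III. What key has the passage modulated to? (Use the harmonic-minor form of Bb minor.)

Eb minor

The numeral III denotes a major triad on scale degree 3. With Gb on degree 3, the tonic of the new key is Eb.
Degree 3 carries a major triad in natural-minor keys, so the destination is Eb minor.
Check: the diatonic triads of Eb minor (natural minor) are Ebm (i), Fdim (ii°), Gb (III), Abm (iv), Bbm (v), Cb (VI), Db (VII) — Gb is indeed III.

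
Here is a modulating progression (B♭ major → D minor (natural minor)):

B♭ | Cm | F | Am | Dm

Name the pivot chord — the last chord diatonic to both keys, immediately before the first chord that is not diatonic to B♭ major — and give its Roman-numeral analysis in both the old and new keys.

Chords diatonic to B♭ major: B♭, Cm, Dm, E♭, F, Gm, Adim.
Reading the progression, the first chord not in that set is Am, so the modulation leaves B♭ major there.
The chord immediately before Am is F, which is diatonic to both keys: V in B♭ major and III in D minor.

F — V in B♭ major, III in D minor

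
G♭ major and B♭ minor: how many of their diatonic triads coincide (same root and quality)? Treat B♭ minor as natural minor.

4

Diatonic triads of G♭ major: G♭ (I), A♭m (ii), B♭m (iii), C♭ (IV), D♭ (V), E♭m (vi), Fdim (vii°).
Diatonic triads of B♭ minor (natural minor): B♭m (i), Cdim (ii°), D♭ (III), E♭m (iv), Fm (v), G♭ (VI), A♭ (VII).
Matching root and quality in both lists: G♭, B♭m, D♭, E♭m.
That gives 4 common triads.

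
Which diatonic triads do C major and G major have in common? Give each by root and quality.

C, Em, G, Am

Triads in C major: C (I), Dm (ii), Em (iii), F (IV), G (V), Am (vi), Bdim (vii°).
Triads in G major: G (I), Am (ii), Bm (iii), C (IV), D (V), Em (vi), F#dim (vii°).
Shared triads with their functions: C (I in C major, IV in G major); Em (iii in C major, vi in G major); G (V in C major, I in G major); Am (vi in C major, ii in G major).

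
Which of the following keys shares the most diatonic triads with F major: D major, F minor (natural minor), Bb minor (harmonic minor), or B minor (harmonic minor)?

Triads of F major: F (I), Gm (ii), Am (iii), Bb (IV), C (V), Dm (vi), Edim (vii°).
D major shares 0: none.
F minor (natural minor) shares 0: none.
Bb minor (harmonic minor) shares 1: F.
B minor (harmonic minor) shares 0: none.
The most common triads (1) are shared with Bb minor.

Bb minor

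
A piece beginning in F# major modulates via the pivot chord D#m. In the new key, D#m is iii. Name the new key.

The numeral iii denotes a minor triad on scale degree 3. With D# on degree 3, the tonic of the new key is B.
Degree 3 carries a minor triad in major keys, so the destination is B major.
Check: the diatonic triads of B major are B (I), C#m (ii), D#m (iii), E (IV), F# (V), G#m (vi), A#dim (vii°) — D#m is indeed iii.

B major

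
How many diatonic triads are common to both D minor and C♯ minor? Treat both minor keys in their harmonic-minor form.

1

Diatonic triads of D minor (harmonic minor): D minor (i), E diminished (ii°), F augmented (III+), G minor (iv), A major (V), B♭ major (VI), C♯ diminished (vii°).
Diatonic triads of C♯ minor (harmonic minor): C♯ minor (i), D♯ diminished (ii°), E augmented (III+), F♯ minor (iv), G♯ major (V), A major (VI), B♯ diminished (vii°).
Matching root and quality in both lists: A major.
That gives 1 common triad.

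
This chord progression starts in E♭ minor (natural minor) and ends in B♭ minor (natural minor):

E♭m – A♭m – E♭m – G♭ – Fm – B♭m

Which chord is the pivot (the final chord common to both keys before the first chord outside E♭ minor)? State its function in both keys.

G♭ — III in E♭ minor, VI in B♭ minor

Chords diatonic to E♭ minor: E♭m, Fdim, G♭, A♭m, B♭m, C♭, D♭.
Reading the progression, the first chord not in that set is Fm, so the modulation leaves E♭ minor there.
The chord immediately before Fm is G♭, which is diatonic to both keys: III in E♭ minor and VI in B♭ minor.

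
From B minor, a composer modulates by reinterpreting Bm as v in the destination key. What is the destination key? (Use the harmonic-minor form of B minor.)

The numeral v denotes a minor triad on scale degree 5. With B on degree 5, the tonic of the new key is E.
Degree 5 carries a minor triad in natural-minor keys, so the destination is E minor.
Check: the diatonic triads of E minor (natural minor) are Em (i), F♯dim (ii°), G (III), Am (iv), Bm (v), C (VI), D (VII) — Bm is indeed v.

E minor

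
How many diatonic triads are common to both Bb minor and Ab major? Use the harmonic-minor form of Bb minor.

Diatonic triads of Bb minor (harmonic minor): Bbm (i), Cdim (ii°), Dbaug (III+), Ebm (iv), F (V), Gb (VI), Adim (vii°).
Diatonic triads of Ab major: Ab (I), Bbm (ii), Cm (iii), Db (IV), Eb (V), Fm (vi), Gdim (vii°).
Matching root and quality in both lists: Bbm.
That gives 1 common triad.

1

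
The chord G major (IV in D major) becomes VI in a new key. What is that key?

B minor

The numeral VI denotes a major triad on scale degree 6. With G on degree 6, the tonic of the new key is B.
Degree 6 carries a major triad in minor keys, so the destination is B minor.
Check: the diatonic triads of B minor (natural minor) are Bm (i), C#dim (ii°), D (III), Em (iv), F#m (v), G (VI), A (VII) — G major is indeed VI.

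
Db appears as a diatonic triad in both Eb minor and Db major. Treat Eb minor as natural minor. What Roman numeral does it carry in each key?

VII in Eb minor; I in Db major

The scale of Eb minor (natural minor) is Eb F Gb Ab Bb Cb Db; Db is degree 7, and the triad built there (Db-F-Ab) is major, so it is VII.
The scale of Db major is Db Eb F Gb Ab Bb C; Db is degree 1, and the triad built there (Db-F-Ab) is major, so it is I.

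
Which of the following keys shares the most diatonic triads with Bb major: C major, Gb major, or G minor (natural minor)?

G minor

Triads of Bb major: Bb major (I), C minor (ii), D minor (iii), Eb major (IV), F major (V), G minor (vi), A diminished (vii°).
C major shares 2: Dm, F.
Gb major shares 0: none.
G minor (natural minor) shares 7: Bb, Cm, Dm, Eb, F, Gm, Adim.
The most common triads (7) are shared with G minor.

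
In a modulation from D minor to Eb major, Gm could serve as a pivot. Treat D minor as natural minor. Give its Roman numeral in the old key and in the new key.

The scale of D minor (natural minor) is D E F G A Bb C; G is degree 4, and the triad built there (G-Bb-D) is minor, so it is iv.
The scale of Eb major is Eb F G Ab Bb C D; G is degree 3, and the triad built there (G-Bb-D) is minor, so it is iii.

iv in D minor; iii in Eb major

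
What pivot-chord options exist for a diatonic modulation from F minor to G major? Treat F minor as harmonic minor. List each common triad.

C

Triads in F minor (harmonic minor): F minor (i), G diminished (ii°), Ab augmented (III+), Bb minor (iv), C major (V), Db major (VI), E diminished (vii°).
Triads in G major: G major (I), A minor (ii), B minor (iii), C major (IV), D major (V), E minor (vi), F# diminished (vii°).
Shared triads with their functions: C major (V in F minor, IV in G major).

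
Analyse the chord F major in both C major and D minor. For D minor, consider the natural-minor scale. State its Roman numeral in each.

IV in C major; III in D minor

The scale of C major is C D E F G A B; F is degree 4, and the triad built there (F-A-C) is major, so it is IV.
The scale of D minor (natural minor) is D E F G A Bb C; F is degree 3, and the triad built there (F-A-C) is major, so it is III.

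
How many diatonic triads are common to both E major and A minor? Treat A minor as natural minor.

Diatonic triads of E major: E major (I), F♯ minor (ii), G♯ minor (iii), A major (IV), B major (V), C♯ minor (vi), D♯ diminished (vii°).
Diatonic triads of A minor (natural minor): A minor (i), B diminished (ii°), C major (III), D minor (iv), E minor (v), F major (VI), G major (VII).
No triad has the same root and quality in both keys.

0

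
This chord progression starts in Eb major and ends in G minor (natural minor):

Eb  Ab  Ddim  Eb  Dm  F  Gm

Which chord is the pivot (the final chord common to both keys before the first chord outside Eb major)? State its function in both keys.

Eb — I in Eb major, VI in G minor

Chords diatonic to Eb major: Eb, Fm, Gm, Ab, Bb, Cm, Ddim.
Reading the progression, the first chord not in that set is Dm, so the modulation leaves Eb major there.
The chord immediately before Dm is Eb, which is diatonic to both keys: I in Eb major and VI in G minor.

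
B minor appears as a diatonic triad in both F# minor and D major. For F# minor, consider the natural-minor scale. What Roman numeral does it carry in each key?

The scale of F# minor (natural minor) is F# G# A B C# D E; B is degree 4, and the triad built there (B-D-F#) is minor, so it is iv.
The scale of D major is D E F# G A B C#; B is degree 6, and the triad built there (B-D-F#) is minor, so it is vi.

iv in F# minor; vi in D major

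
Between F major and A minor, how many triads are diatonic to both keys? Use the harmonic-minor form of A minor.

3

Diatonic triads of F major: F (I), Gm (ii), Am (iii), Bb (IV), C (V), Dm (vi), Edim (vii°).
Diatonic triads of A minor (harmonic minor): Am (i), Bdim (ii°), Caug (III+), Dm (iv), E (V), F (VI), G#dim (vii°).
Matching root and quality in both lists: F, Am, Dm.
That gives 3 common triads.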